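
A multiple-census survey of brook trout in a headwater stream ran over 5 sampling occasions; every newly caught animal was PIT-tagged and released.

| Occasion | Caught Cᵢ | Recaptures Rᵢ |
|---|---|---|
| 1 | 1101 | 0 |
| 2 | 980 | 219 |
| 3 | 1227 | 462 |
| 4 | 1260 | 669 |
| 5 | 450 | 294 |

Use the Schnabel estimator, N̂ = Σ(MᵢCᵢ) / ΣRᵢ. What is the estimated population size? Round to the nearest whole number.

N ≈ 4940

Marked at large before each occasion: Mᵢ = Σⱼ<ᵢ (Cⱼ − Rⱼ) → M1=0, M2=1101, M3=1862, M4=2627, M5=3218
Σ MᵢCᵢ = 0·1101 + 1101·980 + 1862·1227 + 2627·1260 + 3218·450 = 0 + 1078980 + 2284674 + 3310020 + 1448100 = 8121774
Σ Rᵢ = 0 + 219 + 462 + 669 + 294 = 1644
N̂ = 8121774 / 1644 ≈ 4940.3 → 4940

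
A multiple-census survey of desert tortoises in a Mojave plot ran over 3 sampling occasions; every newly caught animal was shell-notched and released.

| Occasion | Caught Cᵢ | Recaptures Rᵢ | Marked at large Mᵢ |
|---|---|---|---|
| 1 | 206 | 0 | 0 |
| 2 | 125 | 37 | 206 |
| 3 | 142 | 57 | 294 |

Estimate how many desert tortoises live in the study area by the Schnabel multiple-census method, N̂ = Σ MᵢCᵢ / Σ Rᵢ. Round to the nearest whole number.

N ≈ 718

Σ MᵢCᵢ = 0·206 + 206·125 + 294·142 = 0 + 25750 + 41748 = 67498
Σ Rᵢ = 0 + 37 + 57 = 94
N̂ = 67498 / 94 ≈ 718.1 → 718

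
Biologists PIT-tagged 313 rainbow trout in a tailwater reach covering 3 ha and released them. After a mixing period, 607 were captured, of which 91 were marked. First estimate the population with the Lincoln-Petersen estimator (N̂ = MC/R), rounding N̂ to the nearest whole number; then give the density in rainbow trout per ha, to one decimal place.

N̂ = 313·607/91 = 189991/91 ≈ 2087.8 → 2088
Density = N̂ / area = 2088 / 3 = 696.0 per ha

density ≈ 696.0 rainbow trout per ha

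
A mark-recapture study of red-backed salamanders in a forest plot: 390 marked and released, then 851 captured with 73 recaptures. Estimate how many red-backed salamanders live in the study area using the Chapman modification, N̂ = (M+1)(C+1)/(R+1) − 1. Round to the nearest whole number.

N̂ = (390+1)(851+1)/(73+1) − 1 = 391·852/74 − 1
= 333132/74 − 1 ≈ 4501.8 − 1 ≈ 4500.8 → 4501

N ≈ 4501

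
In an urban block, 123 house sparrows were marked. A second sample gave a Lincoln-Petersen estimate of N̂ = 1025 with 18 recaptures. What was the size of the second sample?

From N = M·C/R: C = N·R / M = 1025·18 / 123 = 18450 / 123 = 150.

C = 150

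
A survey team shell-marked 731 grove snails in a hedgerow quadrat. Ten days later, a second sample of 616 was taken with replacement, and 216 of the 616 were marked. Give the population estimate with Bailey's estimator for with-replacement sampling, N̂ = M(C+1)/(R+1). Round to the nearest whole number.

N ≈ 2078

N̂ = 731·(616+1)/(216+1) = 731·617/217 = 451027/217 ≈ 2078.47 → 2078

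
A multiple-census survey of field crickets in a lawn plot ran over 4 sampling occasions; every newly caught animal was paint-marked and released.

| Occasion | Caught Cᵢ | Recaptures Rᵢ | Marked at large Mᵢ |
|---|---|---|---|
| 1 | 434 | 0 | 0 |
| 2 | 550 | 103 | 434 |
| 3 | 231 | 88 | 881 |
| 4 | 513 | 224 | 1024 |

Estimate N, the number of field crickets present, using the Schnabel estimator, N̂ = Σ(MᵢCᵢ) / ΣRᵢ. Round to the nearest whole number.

Σ MᵢCᵢ = 0·434 + 434·550 + 881·231 + 1024·513 = 0 + 238700 + 203511 + 525312 = 967523
Σ Rᵢ = 0 + 103 + 88 + 224 = 415
N̂ = 967523 / 415 ≈ 2331.4 → 2331

N ≈ 2331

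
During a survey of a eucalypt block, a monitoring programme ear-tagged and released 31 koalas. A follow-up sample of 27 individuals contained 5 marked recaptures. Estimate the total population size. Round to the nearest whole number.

N = (31 × 27) / 5 = 837 / 5 ≈ 167.4 → 167

N ≈ 167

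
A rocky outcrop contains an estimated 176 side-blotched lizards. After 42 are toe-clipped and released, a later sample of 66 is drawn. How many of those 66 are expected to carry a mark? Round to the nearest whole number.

Expected recaptures E[R] = M·C / N.
E[R] = 42 × 66 / 176 = 2772 / 176 ≈ 15.8 → 16

expected recaptures ≈ 16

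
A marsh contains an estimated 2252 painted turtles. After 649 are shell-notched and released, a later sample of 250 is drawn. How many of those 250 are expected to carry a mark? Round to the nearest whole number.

The marked fraction of the population is 649/2252, so in a sample of 250 expect C·(M/N) marked.
E[R] = 649 × 250 / 2252 = 162250 / 2252 ≈ 72.0 → 72

expected recaptures ≈ 72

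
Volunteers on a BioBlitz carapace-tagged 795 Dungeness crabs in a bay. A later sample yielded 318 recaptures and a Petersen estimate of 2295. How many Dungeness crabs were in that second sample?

C = 918

From N = M·C/R: C = N·R / M = 2295·318 / 795 = 729810 / 795 = 918.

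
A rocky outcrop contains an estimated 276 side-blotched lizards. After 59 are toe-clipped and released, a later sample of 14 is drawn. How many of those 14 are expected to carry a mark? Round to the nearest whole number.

The marked fraction of the population is 59/276, so in a sample of 14 expect C·(M/N) marked.
E[R] = 59 × 14 / 276 = 826 / 276 ≈ 3.0 → 3

expected recaptures ≈ 3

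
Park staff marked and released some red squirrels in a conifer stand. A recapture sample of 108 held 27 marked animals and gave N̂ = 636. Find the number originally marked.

From N = M·C/R: M = N·R / C = 636·27 / 108 = 17172 / 108 = 159.

M = 159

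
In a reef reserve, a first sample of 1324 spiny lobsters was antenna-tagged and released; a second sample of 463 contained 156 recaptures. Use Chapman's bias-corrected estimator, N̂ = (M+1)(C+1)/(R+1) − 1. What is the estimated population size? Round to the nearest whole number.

N ≈ 3915

N̂ = (1324+1)(463+1)/(156+1) − 1 = 1325·464/157 − 1
= 614800/157 − 1 ≈ 3915.9 − 1 ≈ 3914.9 → 3915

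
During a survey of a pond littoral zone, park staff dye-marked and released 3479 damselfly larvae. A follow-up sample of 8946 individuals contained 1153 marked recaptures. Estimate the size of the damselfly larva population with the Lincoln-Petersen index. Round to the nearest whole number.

N ≈ 26,993

Lincoln-Petersen assumes M/N = R/C, so N = M·C / R.
N = (3479 × 8946) / 1153 = 31123134 / 1153 ≈ 26993.2 → 26993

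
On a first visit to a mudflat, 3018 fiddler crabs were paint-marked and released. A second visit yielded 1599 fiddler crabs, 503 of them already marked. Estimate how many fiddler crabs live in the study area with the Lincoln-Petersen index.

N = (3018 × 1599) / 503 = 4825782 / 503 = 9594

N = 9594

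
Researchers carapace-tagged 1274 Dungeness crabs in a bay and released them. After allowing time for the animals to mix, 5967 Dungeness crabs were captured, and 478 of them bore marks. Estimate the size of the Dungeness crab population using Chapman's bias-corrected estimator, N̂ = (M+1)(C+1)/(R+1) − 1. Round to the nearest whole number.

N̂ = (1274+1)(5967+1)/(478+1) − 1 = 1275·5968/479 − 1
= 7609200/479 − 1 ≈ 15885.6 − 1 ≈ 15884.6 → 15885

N ≈ 15,885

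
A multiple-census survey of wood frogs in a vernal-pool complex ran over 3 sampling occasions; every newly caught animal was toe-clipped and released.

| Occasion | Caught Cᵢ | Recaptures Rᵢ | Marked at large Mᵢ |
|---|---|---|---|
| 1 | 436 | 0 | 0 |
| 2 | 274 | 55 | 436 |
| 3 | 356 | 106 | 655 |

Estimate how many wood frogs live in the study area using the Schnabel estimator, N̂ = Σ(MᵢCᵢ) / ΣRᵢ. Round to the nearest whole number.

N ≈ 2190

Σ MᵢCᵢ = 0·436 + 436·274 + 655·356 = 0 + 119464 + 233180 = 352644
Σ Rᵢ = 0 + 55 + 106 = 161
N̂ = 352644 / 161 ≈ 2190.3 → 2190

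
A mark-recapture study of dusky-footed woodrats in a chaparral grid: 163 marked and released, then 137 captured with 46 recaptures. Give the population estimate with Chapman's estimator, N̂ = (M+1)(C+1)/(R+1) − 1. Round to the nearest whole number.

N̂ = (163+1)(137+1)/(46+1) − 1 = 164·138/47 − 1
= 22632/47 − 1 ≈ 481.5 − 1 ≈ 480.5 → 481

N ≈ 481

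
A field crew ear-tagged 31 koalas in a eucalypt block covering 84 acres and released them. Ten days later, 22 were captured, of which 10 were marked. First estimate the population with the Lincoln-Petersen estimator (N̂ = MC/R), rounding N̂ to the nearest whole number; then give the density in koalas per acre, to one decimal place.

density ≈ 0.8 koalas per acre

N̂ = 31·22/10 = 682/10 ≈ 68.2 → 68
Density = N̂ / area = 68 / 84 ≈ 0.81 → 0.8 per acre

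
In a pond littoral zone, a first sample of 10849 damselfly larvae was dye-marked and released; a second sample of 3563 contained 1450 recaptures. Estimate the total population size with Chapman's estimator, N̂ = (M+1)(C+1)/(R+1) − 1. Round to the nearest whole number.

N̂ = (10849+1)(3563+1)/(1450+1) − 1 = 10850·3564/1451 − 1
= 38669400/1451 − 1 ≈ 26650.2 − 1 ≈ 26649.2 → 26649

N ≈ 26,649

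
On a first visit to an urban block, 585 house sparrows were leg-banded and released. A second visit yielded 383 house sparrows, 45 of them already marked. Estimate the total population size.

Lincoln-Petersen assumes M/N = R/C, so N = M·C / R.
N = (585 × 383) / 45 = 224055 / 45 = 4979

N = 4979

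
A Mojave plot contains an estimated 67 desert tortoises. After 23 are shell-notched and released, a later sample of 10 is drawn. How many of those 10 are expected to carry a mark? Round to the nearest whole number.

The marked fraction of the population is 23/67, so in a sample of 10 expect C·(M/N) marked.
E[R] = 23 × 10 / 67 = 230 / 67 ≈ 3.4 → 3

expected recaptures ≈ 3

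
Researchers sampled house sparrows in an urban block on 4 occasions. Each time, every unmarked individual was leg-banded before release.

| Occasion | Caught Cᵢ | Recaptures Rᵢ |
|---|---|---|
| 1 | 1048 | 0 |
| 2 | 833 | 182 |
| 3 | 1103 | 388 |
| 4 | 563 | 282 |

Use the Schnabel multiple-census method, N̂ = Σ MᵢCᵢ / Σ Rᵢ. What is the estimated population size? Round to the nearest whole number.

N ≈ 4819

Marked at large before each occasion: Mᵢ = Σⱼ<ᵢ (Cⱼ − Rⱼ) → M1=0, M2=1048, M3=1699, M4=2414
Σ MᵢCᵢ = 0·1048 + 1048·833 + 1699·1103 + 2414·563 = 0 + 872984 + 1873997 + 1359082 = 4106063
Σ Rᵢ = 0 + 182 + 388 + 282 = 852
N̂ = 4106063 / 852 ≈ 4819.3 → 4819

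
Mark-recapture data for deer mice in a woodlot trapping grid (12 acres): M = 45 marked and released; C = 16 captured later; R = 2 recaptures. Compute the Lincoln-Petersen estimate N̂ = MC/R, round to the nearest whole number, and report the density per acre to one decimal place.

density ≈ 30.0 deer mice per acre

N̂ = 45·16/2 = 720/2 = 360
Density = N̂ / area = 360 / 12 = 30.0 per acre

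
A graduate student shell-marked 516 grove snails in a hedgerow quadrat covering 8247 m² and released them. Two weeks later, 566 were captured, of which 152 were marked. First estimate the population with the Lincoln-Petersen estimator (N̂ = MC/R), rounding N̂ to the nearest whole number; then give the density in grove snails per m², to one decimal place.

density ≈ 0.2 grove snails per m²

N̂ = 516·566/152 = 292056/152 ≈ 1921.4 → 1921
Density = N̂ / area = 1921 / 8247 ≈ 0.23 → 0.2 per m²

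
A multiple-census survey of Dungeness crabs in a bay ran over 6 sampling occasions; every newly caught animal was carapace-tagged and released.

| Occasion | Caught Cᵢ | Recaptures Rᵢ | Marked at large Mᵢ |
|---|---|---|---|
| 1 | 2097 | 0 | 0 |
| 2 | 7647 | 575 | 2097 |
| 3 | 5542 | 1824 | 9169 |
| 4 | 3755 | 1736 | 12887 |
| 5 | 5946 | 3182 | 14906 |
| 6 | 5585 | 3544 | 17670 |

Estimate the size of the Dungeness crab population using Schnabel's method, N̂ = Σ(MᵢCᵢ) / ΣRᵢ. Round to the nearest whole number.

N ≈ 27,857

Σ MᵢCᵢ = 0·2097 + 2097·7647 + 9169·5542 + 12887·3755 + 14906·5946 + 17670·5585 = 0 + 16035759 + 50814598 + 48390685 + 88631076 + 98686950 = 302559068
Σ Rᵢ = 0 + 575 + 1824 + 1736 + 3182 + 3544 = 10861
N̂ = 302559068 / 10861 ≈ 27857.4 → 27857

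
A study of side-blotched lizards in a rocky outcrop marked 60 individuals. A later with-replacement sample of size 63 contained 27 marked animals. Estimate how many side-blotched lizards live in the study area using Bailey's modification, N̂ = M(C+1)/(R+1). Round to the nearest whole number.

N ≈ 137

N̂ = 60·(63+1)/(27+1) = 60·64/28 = 3840/28 ≈ 137.1 → 137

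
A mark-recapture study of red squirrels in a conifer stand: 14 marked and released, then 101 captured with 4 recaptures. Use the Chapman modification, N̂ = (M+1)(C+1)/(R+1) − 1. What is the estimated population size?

N = 305

N̂ = (14+1)(101+1)/(4+1) − 1 = 15·102/5 − 1
= 1530/5 − 1 = 306 − 1 = 305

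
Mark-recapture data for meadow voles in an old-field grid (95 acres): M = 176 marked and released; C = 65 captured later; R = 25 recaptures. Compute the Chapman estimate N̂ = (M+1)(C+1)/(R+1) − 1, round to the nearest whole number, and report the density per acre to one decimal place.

density ≈ 4.7 meadow voles per acre

N̂ = 177·66/26 − 1 = 11682/26 − 1 ≈ 448.3 → 448
Density = N̂ / area = 448 / 95 ≈ 4.72 → 4.7 per acre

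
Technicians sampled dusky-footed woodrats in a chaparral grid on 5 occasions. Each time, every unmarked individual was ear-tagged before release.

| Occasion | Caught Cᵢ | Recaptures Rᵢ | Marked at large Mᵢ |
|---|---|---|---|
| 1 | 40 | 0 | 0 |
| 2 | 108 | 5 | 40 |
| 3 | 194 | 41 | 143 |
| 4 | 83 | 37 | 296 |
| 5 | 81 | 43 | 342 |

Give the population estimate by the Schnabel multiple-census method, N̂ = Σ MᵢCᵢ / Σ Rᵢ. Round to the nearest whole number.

N ≈ 669

Σ MᵢCᵢ = 0·40 + 40·108 + 143·194 + 296·83 + 342·81 = 0 + 4320 + 27742 + 24568 + 27702 = 84332
Σ Rᵢ = 0 + 5 + 41 + 37 + 43 = 126
N̂ = 84332 / 126 ≈ 669.3 → 669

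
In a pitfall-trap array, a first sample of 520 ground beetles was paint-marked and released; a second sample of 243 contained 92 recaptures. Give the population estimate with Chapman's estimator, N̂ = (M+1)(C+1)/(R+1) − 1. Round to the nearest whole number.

N̂ = (520+1)(243+1)/(92+1) − 1 = 521·244/93 − 1
= 127124/93 − 1 ≈ 1366.9 − 1 ≈ 1365.9 → 1366

N ≈ 1366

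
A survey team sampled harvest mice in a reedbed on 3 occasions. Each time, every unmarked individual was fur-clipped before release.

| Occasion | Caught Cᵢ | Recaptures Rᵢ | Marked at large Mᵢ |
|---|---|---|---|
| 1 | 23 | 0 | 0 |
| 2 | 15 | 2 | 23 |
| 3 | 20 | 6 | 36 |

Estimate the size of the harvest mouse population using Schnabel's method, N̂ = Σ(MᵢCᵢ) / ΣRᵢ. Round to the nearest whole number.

Σ MᵢCᵢ = 0·23 + 23·15 + 36·20 = 0 + 345 + 720 = 1065
Σ Rᵢ = 0 + 2 + 6 = 8
N̂ = 1065 / 8 ≈ 133.1 → 133

N ≈ 133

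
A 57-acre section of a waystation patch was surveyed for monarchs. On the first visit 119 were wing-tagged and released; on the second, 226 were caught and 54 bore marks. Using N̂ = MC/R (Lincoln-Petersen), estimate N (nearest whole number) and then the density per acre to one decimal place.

density ≈ 8.7 monarchs per acre

N̂ = 119·226/54 = 26894/54 ≈ 498.0 → 498
Density = N̂ / area = 498 / 57 ≈ 8.74 → 8.7 per acre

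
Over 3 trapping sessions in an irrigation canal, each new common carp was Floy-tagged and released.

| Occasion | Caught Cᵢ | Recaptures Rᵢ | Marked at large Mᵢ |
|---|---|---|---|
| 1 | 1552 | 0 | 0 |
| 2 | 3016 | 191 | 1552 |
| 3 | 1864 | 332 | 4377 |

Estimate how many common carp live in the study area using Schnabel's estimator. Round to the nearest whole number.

Σ MᵢCᵢ = 0·1552 + 1552·3016 + 4377·1864 = 0 + 4680832 + 8158728 = 12839560
Σ Rᵢ = 0 + 191 + 332 = 523
N̂ = 12839560 / 523 ≈ 24549.8 → 24550

N ≈ 24,550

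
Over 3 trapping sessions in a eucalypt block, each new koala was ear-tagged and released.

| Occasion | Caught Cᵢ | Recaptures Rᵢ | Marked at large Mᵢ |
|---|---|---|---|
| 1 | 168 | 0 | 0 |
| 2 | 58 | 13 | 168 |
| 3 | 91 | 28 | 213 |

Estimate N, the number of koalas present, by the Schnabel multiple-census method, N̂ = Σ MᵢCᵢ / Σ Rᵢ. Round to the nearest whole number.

Σ MᵢCᵢ = 0·168 + 168·58 + 213·91 = 0 + 9744 + 19383 = 29127
Σ Rᵢ = 0 + 13 + 28 = 41
N̂ = 29127 / 41 ≈ 710.4 → 710

N ≈ 710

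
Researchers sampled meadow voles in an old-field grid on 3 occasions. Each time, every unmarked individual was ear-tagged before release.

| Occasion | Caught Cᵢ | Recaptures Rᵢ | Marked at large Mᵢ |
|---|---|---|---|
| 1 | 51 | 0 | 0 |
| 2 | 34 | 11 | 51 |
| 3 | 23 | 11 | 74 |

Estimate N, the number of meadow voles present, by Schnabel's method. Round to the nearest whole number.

N ≈ 156

Σ MᵢCᵢ = 0·51 + 51·34 + 74·23 = 0 + 1734 + 1702 = 3436
Σ Rᵢ = 0 + 11 + 11 = 22
N̂ = 3436 / 22 ≈ 156.2 → 156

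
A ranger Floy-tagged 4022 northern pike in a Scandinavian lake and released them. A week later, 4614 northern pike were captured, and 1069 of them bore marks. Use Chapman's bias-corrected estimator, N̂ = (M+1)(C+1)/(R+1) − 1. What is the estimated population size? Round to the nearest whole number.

N ≈ 17,351

N̂ = (4022+1)(4614+1)/(1069+1) − 1 = 4023·4615/1070 − 1
= 18566145/1070 − 1 ≈ 17351.5 − 1 ≈ 17350.5 → 17351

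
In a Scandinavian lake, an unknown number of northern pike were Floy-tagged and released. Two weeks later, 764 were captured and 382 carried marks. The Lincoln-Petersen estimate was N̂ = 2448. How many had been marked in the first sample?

From N = M·C/R: M = N·R / C = 2448·382 / 764 = 935136 / 764 = 1224.

M = 1224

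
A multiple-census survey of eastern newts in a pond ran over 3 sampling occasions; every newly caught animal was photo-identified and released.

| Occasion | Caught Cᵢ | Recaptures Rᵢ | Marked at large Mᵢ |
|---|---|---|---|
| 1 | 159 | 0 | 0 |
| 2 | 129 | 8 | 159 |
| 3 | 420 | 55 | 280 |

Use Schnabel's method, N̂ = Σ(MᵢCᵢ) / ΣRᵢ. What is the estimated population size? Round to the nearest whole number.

N ≈ 2192

Σ MᵢCᵢ = 0·159 + 159·129 + 280·420 = 0 + 20511 + 117600 = 138111
Σ Rᵢ = 0 + 8 + 55 = 63
N̂ = 138111 / 63 ≈ 2192.2 → 2192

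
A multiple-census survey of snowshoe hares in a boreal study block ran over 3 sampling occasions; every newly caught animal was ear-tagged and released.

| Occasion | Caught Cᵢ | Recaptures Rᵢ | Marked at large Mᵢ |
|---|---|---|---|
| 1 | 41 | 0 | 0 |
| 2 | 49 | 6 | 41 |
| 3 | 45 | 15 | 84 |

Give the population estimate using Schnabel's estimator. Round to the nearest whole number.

N ≈ 276

Σ MᵢCᵢ = 0·41 + 41·49 + 84·45 = 0 + 2009 + 3780 = 5789
Σ Rᵢ = 0 + 6 + 15 = 21
N̂ = 5789 / 21 ≈ 275.7 → 276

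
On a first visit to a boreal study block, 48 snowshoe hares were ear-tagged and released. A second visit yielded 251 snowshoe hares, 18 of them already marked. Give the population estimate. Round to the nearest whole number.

Lincoln-Petersen assumes M/N = R/C, so N = M·C / R.
N = (48 × 251) / 18 = 12048 / 18 ≈ 669.3 → 669

N ≈ 669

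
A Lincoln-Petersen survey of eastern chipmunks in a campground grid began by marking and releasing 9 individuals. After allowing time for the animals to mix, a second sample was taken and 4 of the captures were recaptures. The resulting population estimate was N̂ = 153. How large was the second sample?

C = 68

From N = M·C/R: C = N·R / M = 153·4 / 9 = 612 / 9 = 68.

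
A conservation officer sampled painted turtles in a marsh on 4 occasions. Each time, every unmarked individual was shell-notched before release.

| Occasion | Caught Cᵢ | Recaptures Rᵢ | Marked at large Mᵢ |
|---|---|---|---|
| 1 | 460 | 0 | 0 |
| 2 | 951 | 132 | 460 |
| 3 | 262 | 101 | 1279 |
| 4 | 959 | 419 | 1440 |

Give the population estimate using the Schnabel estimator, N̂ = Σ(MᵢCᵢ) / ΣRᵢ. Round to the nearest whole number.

Σ MᵢCᵢ = 0·460 + 460·951 + 1279·262 + 1440·959 = 0 + 437460 + 335098 + 1380960 = 2153518
Σ Rᵢ = 0 + 132 + 101 + 419 = 652
N̂ = 2153518 / 652 ≈ 3302.9 → 3303

N ≈ 3303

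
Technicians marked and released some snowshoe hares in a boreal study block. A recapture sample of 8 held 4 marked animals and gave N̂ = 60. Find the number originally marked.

From N = M·C/R: M = N·R / C = 60·4 / 8 = 240 / 8 = 30.

M = 30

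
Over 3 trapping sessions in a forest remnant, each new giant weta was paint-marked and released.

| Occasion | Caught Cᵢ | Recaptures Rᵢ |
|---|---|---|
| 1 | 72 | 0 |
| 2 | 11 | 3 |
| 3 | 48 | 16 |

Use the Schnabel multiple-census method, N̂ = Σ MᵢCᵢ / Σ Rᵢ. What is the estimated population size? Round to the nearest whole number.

N ≈ 244

Marked at large before each occasion: Mᵢ = Σⱼ<ᵢ (Cⱼ − Rⱼ) → M1=0, M2=72, M3=80
Σ MᵢCᵢ = 0·72 + 72·11 + 80·48 = 0 + 792 + 3840 = 4632
Σ Rᵢ = 0 + 3 + 16 = 19
N̂ = 4632 / 19 ≈ 243.8 → 244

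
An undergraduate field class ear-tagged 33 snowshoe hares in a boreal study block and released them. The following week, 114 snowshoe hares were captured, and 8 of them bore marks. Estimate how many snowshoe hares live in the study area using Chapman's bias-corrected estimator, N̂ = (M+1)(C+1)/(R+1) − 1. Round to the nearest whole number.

N̂ = (33+1)(114+1)/(8+1) − 1 = 34·115/9 − 1
= 3910/9 − 1 ≈ 434.4 − 1 ≈ 433.4 → 433

N ≈ 433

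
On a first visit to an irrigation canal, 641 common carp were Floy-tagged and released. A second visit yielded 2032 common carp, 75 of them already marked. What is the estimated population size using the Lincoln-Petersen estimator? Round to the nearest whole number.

If marked individuals mix randomly, R/C ≈ M/N, giving N ≈ M·C/R.
N = (641 × 2032) / 75 = 1302512 / 75 ≈ 17366.8 → 17367

N ≈ 17,367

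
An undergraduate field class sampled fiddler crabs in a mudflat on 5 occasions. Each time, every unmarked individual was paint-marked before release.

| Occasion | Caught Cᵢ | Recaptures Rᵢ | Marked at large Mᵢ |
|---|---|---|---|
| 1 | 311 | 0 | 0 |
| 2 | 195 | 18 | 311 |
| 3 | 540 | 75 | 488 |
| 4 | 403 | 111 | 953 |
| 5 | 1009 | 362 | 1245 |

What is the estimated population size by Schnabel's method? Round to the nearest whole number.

Σ MᵢCᵢ = 0·311 + 311·195 + 488·540 + 953·403 + 1245·1009 = 0 + 60645 + 263520 + 384059 + 1256205 = 1964429
Σ Rᵢ = 0 + 18 + 75 + 111 + 362 = 566
N̂ = 1964429 / 566 ≈ 3470.7 → 3471

N ≈ 3471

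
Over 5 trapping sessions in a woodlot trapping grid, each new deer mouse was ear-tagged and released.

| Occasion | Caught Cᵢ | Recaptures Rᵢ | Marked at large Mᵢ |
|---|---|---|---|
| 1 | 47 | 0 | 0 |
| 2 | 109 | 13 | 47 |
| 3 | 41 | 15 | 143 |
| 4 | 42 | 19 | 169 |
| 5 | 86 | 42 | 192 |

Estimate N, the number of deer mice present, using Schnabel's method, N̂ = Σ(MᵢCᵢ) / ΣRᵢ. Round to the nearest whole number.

N ≈ 389

Σ MᵢCᵢ = 0·47 + 47·109 + 143·41 + 169·42 + 192·86 = 0 + 5123 + 5863 + 7098 + 16512 = 34596
Σ Rᵢ = 0 + 13 + 15 + 19 + 42 = 89
N̂ = 34596 / 89 ≈ 388.7 → 389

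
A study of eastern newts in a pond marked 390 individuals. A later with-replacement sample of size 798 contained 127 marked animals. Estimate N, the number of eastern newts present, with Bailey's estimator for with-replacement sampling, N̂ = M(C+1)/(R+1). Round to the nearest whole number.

N̂ = 390·(798+1)/(127+1) = 390·799/128 = 311610/128 ≈ 2434.45 → 2434

N ≈ 2434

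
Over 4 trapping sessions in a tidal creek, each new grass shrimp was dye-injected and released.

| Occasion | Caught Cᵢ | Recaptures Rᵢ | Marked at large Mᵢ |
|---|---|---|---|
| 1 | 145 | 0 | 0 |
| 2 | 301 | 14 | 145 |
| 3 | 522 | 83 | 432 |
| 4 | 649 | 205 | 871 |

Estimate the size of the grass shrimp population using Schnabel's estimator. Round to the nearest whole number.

Σ MᵢCᵢ = 0·145 + 145·301 + 432·522 + 871·649 = 0 + 43645 + 225504 + 565279 = 834428
Σ Rᵢ = 0 + 14 + 83 + 205 = 302
N̂ = 834428 / 302 ≈ 2763.0 → 2763

N ≈ 2763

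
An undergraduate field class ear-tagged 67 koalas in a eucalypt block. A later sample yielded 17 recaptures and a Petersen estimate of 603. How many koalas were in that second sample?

From N = M·C/R: C = N·R / M = 603·17 / 67 = 10251 / 67 = 153.

C = 153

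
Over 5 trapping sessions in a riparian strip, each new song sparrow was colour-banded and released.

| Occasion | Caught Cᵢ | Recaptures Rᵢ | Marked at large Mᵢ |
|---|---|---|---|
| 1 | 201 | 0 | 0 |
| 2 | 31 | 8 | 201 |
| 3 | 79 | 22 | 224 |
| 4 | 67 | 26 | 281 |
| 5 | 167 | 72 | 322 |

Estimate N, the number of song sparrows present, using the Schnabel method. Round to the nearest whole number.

Σ MᵢCᵢ = 0·201 + 201·31 + 224·79 + 281·67 + 322·167 = 0 + 6231 + 17696 + 18827 + 53774 = 96528
Σ Rᵢ = 0 + 8 + 22 + 26 + 72 = 128
N̂ = 96528 / 128 ≈ 754.1 → 754

N ≈ 754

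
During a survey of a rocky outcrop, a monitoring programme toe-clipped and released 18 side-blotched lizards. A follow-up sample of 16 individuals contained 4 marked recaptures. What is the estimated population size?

If marked individuals mix randomly, R/C ≈ M/N, giving N ≈ M·C/R.
N = (18 × 16) / 4 = 288 / 4 = 72

N = 72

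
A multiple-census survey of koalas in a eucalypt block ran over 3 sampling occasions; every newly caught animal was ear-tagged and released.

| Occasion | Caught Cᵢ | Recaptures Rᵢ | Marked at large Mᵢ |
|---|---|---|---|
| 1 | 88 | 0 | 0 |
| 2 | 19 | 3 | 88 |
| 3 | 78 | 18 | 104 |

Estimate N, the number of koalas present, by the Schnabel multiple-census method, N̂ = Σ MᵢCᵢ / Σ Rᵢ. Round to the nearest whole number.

N ≈ 466

Σ MᵢCᵢ = 0·88 + 88·19 + 104·78 = 0 + 1672 + 8112 = 9784
Σ Rᵢ = 0 + 3 + 18 = 21
N̂ = 9784 / 21 ≈ 465.9 → 466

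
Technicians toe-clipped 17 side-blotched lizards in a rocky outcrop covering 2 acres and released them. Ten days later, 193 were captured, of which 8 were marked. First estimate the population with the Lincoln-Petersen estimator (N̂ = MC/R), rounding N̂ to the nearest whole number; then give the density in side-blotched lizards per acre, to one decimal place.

density ≈ 205.0 side-blotched lizards per acre

N̂ = 17·193/8 = 3281/8 ≈ 410.1 → 410
Density = N̂ / area = 410 / 2 = 205.0 per acre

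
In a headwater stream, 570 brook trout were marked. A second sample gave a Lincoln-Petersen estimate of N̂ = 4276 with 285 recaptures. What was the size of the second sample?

C = 2138

From N = M·C/R: C = N·R / M = 4276·285 / 570 = 1218660 / 570 = 2138.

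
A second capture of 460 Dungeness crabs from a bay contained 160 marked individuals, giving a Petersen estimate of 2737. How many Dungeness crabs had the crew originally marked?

M = 952

From N = M·C/R: M = N·R / C = 2737·160 / 460 = 437920 / 460 = 952.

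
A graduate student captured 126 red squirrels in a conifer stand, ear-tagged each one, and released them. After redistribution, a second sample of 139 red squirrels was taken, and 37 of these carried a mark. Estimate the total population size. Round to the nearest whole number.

The marked fraction in the recapture sample should equal the marked fraction in the population: 37/139 = 126/N.
N = (126 × 139) / 37 = 17514 / 37 ≈ 473.4 → 473

N ≈ 473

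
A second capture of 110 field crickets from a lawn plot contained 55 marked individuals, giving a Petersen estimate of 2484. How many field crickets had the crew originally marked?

From N = M·C/R: M = N·R / C = 2484·55 / 110 = 136620 / 110 = 1242.

M = 1242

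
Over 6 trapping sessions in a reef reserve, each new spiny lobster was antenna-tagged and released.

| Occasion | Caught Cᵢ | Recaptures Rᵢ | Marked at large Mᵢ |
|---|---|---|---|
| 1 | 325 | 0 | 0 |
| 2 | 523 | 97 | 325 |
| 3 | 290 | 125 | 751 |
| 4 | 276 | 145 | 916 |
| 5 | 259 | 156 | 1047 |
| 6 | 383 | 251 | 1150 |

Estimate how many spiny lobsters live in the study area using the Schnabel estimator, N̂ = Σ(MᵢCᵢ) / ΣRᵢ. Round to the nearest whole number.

Σ MᵢCᵢ = 0·325 + 325·523 + 751·290 + 916·276 + 1047·259 + 1150·383 = 0 + 169975 + 217790 + 252816 + 271173 + 440450 = 1352204
Σ Rᵢ = 0 + 97 + 125 + 145 + 156 + 251 = 774
N̂ = 1352204 / 774 ≈ 1747.0 → 1747

N ≈ 1747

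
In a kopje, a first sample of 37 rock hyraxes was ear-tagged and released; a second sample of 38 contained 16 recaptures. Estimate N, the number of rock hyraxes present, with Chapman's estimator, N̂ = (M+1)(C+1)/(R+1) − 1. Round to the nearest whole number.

N ≈ 86

N̂ = (37+1)(38+1)/(16+1) − 1 = 38·39/17 − 1
= 1482/17 − 1 ≈ 87.2 − 1 ≈ 86.2 → 86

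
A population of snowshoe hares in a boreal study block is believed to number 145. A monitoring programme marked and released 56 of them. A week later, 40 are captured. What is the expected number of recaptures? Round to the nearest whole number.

Expected recaptures E[R] = M·C / N.
E[R] = 56 × 40 / 145 = 2240 / 145 ≈ 15.4 → 15

expected recaptures ≈ 15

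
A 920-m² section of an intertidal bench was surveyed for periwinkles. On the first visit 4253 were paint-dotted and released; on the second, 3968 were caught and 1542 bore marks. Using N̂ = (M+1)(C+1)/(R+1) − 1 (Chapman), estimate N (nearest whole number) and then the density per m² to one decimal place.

N̂ = 4254·3969/1543 − 1 = 16884126/1543 − 1 ≈ 10941.4 → 10941
Density = N̂ / area = 10941 / 920 ≈ 11.89 → 11.9 per m²

density ≈ 11.9 periwinkles per m²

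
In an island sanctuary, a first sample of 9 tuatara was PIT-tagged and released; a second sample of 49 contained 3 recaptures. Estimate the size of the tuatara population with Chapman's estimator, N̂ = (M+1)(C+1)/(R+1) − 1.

N = 124

N̂ = (9+1)(49+1)/(3+1) − 1 = 10·50/4 − 1
= 500/4 − 1 = 125 − 1 = 124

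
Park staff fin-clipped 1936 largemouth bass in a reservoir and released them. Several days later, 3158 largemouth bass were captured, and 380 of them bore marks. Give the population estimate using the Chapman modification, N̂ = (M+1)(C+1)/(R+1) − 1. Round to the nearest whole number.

N ≈ 16,059

N̂ = (1936+1)(3158+1)/(380+1) − 1 = 1937·3159/381 − 1
= 6118983/381 − 1 ≈ 16060.3 − 1 ≈ 16059.3 → 16059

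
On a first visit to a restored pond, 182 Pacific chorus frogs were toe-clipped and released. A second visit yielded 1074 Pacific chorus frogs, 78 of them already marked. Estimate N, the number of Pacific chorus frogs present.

N = 2506

If marked individuals mix randomly, R/C ≈ M/N, giving N ≈ M·C/R.
N = (182 × 1074) / 78 = 195468 / 78 = 2506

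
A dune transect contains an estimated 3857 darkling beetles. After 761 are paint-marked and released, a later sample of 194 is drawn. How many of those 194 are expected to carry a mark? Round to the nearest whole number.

Expected recaptures E[R] = M·C / N.
E[R] = 761 × 194 / 3857 = 147634 / 3857 ≈ 38.3 → 38

expected recaptures ≈ 38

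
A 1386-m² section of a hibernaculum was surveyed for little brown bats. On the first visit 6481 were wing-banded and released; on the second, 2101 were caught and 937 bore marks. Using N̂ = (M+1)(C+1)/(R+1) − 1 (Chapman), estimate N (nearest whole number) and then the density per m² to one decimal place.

N̂ = 6482·2102/938 − 1 = 13625164/938 − 1 ≈ 14524.8 → 14525
Density = N̂ / area = 14525 / 1386 ≈ 10.48 → 10.5 per m²

density ≈ 10.5 little brown bats per m²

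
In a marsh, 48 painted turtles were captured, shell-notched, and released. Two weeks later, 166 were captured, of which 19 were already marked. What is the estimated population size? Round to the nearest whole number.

N ≈ 419

The marked fraction in the recapture sample should equal the marked fraction in the population: 19/166 = 48/N.
N = (48 × 166) / 19 = 7968 / 19 ≈ 419.4 → 419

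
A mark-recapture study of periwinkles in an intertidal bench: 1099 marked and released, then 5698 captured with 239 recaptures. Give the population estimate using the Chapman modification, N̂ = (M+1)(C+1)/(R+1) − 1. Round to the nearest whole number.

N ≈ 26,119

N̂ = (1099+1)(5698+1)/(239+1) − 1 = 1100·5699/240 − 1
= 6268900/240 − 1 ≈ 26120.4 − 1 ≈ 26119.4 → 26119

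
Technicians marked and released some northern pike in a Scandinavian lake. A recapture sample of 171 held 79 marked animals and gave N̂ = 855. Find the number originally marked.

M = 395

From N = M·C/R: M = N·R / C = 855·79 / 171 = 67545 / 171 = 395.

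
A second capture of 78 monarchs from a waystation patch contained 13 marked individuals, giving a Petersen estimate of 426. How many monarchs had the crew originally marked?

M = 71

From N = M·C/R: M = N·R / C = 426·13 / 78 = 5538 / 78 = 71.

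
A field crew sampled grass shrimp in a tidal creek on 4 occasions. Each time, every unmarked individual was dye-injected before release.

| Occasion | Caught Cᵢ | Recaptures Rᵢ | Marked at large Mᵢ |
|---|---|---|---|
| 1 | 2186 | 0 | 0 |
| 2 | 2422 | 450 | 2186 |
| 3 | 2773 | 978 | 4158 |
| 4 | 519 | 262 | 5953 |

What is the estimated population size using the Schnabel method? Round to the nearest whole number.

Σ MᵢCᵢ = 0·2186 + 2186·2422 + 4158·2773 + 5953·519 = 0 + 5294492 + 11530134 + 3089607 = 19914233
Σ Rᵢ = 0 + 450 + 978 + 262 = 1690
N̂ = 19914233 / 1690 ≈ 11783.6 → 11784

N ≈ 11,784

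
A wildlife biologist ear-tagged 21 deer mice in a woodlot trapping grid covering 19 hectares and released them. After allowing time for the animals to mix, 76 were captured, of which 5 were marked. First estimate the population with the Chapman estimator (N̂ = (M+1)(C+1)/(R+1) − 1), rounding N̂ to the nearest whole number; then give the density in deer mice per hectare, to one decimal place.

N̂ = 22·77/6 − 1 = 1694/6 − 1 ≈ 281.3 → 281
Density = N̂ / area = 281 / 19 ≈ 14.79 → 14.8 per hectare

density ≈ 14.8 deer mice per hectare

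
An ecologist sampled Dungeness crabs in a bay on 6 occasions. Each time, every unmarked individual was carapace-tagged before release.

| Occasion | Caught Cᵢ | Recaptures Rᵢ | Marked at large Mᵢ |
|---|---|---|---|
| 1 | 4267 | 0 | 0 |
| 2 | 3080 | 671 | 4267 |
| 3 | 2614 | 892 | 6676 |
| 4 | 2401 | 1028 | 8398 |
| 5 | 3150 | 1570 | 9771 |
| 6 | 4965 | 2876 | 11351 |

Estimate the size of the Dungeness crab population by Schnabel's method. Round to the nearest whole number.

Σ MᵢCᵢ = 0·4267 + 4267·3080 + 6676·2614 + 8398·2401 + 9771·3150 + 11351·4965 = 0 + 13142360 + 17451064 + 20163598 + 30778650 + 56357715 = 137893387
Σ Rᵢ = 0 + 671 + 892 + 1028 + 1570 + 2876 = 7037
N̂ = 137893387 / 7037 ≈ 19595.48 → 19595

N ≈ 19,595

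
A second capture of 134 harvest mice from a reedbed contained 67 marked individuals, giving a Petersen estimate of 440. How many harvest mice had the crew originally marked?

M = 220

From N = M·C/R: M = N·R / C = 440·67 / 134 = 29480 / 134 = 220.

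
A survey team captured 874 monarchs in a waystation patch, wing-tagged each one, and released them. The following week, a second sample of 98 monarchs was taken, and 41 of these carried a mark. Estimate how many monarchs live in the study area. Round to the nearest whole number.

The marked fraction in the recapture sample should equal the marked fraction in the population: 41/98 = 874/N.
N = (874 × 98) / 41 = 85652 / 41 ≈ 2089.1 → 2089

N ≈ 2089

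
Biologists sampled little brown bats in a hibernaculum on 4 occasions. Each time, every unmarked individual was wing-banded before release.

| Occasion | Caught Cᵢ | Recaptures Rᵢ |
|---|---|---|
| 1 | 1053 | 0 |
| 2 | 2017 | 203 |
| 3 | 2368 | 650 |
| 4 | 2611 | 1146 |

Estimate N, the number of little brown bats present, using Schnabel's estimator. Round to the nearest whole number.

N ≈ 10,447

Marked at large before each occasion: Mᵢ = Σⱼ<ᵢ (Cⱼ − Rⱼ) → M1=0, M2=1053, M3=2867, M4=4585
Σ MᵢCᵢ = 0·1053 + 1053·2017 + 2867·2368 + 4585·2611 = 0 + 2123901 + 6789056 + 11971435 = 20884392
Σ Rᵢ = 0 + 203 + 650 + 1146 = 1999
N̂ = 20884392 / 1999 ≈ 10447.4 → 10447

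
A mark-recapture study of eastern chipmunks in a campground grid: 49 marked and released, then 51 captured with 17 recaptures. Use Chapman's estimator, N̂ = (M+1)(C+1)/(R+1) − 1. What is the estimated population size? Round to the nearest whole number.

N̂ = (49+1)(51+1)/(17+1) − 1 = 50·52/18 − 1
= 2600/18 − 1 ≈ 144.4 − 1 ≈ 143.4 → 143

N ≈ 143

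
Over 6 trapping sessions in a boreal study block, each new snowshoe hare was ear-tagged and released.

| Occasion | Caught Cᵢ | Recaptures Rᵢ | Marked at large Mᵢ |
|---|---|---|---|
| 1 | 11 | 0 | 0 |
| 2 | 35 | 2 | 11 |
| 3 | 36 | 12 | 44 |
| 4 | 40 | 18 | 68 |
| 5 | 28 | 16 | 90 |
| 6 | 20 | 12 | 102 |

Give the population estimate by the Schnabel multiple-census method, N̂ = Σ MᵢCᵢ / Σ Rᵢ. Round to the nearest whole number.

Σ MᵢCᵢ = 0·11 + 11·35 + 44·36 + 68·40 + 90·28 + 102·20 = 0 + 385 + 1584 + 2720 + 2520 + 2040 = 9249
Σ Rᵢ = 0 + 2 + 12 + 18 + 16 + 12 = 60
N̂ = 9249 / 60 ≈ 154.2 → 154

N ≈ 154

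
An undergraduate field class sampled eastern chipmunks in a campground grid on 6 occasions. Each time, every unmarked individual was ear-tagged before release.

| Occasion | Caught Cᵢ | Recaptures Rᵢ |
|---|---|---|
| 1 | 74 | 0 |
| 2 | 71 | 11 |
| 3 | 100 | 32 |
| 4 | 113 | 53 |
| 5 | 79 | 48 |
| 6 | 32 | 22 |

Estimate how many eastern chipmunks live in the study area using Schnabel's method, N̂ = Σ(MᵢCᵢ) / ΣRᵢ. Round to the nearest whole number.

N ≈ 431

Marked at large before each occasion: Mᵢ = Σⱼ<ᵢ (Cⱼ − Rⱼ) → M1=0, M2=74, M3=134, M4=202, M5=262, M6=293
Σ MᵢCᵢ = 0·74 + 74·71 + 134·100 + 202·113 + 262·79 + 293·32 = 0 + 5254 + 13400 + 22826 + 20698 + 9376 = 71554
Σ Rᵢ = 0 + 11 + 32 + 53 + 48 + 22 = 166
N̂ = 71554 / 166 ≈ 431.0 → 431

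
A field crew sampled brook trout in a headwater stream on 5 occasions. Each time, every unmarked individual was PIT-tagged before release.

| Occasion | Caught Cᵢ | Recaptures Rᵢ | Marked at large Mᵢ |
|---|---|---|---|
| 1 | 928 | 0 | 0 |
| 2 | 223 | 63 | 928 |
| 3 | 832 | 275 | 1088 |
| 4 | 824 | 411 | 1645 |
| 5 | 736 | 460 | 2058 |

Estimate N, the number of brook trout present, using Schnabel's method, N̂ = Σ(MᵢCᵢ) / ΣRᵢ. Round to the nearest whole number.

Σ MᵢCᵢ = 0·928 + 928·223 + 1088·832 + 1645·824 + 2058·736 = 0 + 206944 + 905216 + 1355480 + 1514688 = 3982328
Σ Rᵢ = 0 + 63 + 275 + 411 + 460 = 1209
N̂ = 3982328 / 1209 ≈ 3293.9 → 3294

N ≈ 3294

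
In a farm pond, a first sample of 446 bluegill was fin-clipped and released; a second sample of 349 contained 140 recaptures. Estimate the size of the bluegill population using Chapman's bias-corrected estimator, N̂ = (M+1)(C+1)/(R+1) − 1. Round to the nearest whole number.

N̂ = (446+1)(349+1)/(140+1) − 1 = 447·350/141 − 1
= 156450/141 − 1 ≈ 1109.6 − 1 ≈ 1108.6 → 1109

N ≈ 1109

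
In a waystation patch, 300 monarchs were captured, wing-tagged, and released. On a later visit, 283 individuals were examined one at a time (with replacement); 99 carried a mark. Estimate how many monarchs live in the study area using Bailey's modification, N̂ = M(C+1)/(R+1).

N = 852

N̂ = 300·(283+1)/(99+1) = 300·284/100 = 85200/100 = 852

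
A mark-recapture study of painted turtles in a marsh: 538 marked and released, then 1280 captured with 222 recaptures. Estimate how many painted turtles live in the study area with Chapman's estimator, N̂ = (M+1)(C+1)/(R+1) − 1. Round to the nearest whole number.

N ≈ 3095

N̂ = (538+1)(1280+1)/(222+1) − 1 = 539·1281/223 − 1
= 690459/223 − 1 ≈ 3096.2 − 1 ≈ 3095.2 → 3095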